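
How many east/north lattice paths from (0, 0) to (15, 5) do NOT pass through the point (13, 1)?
Number of paths = 15294

Total paths from (0, 0) to (15, 5): C(20, 15) = 15504. Paths through (13, 1): (paths (0, 0) → (13, 1)) × (paths (13, 1) → (15, 5)) = C(14, 13) · C(6, 2) = 14 · 15 = 210. Avoidance count = 15504 − 210 = 15294.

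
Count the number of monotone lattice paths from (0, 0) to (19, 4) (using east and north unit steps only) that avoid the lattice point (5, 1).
Number of paths = 4775

Total paths from (0, 0) to (19, 4): C(23, 19) = 8855. Paths through (5, 1): (paths (0, 0) → (5, 1)) × (paths (5, 1) → (19, 4)) = C(6, 5) · C(17, 14) = 6 · 680 = 4080. Avoidance count = 8855 − 4080 = 4775.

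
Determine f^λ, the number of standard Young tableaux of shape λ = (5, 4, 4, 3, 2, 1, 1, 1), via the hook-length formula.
# SYT of shape (5, 4, 4, 3, 2, 1, 1, 1) = 543182640

Hook-length formula: f^λ = n! / Π hook(c), product over all cells c of the Young diagram. For λ = (5, 4, 4, 3, 2, 1, 1, 1), n = 21 boxes. Hook lengths by row (left-to-right, top-to-bottom): [12, 8, 6, 4, 1]; [10, 6, 4, 2]; [9, 5, 3, 1]; [7, 3, 1]; [5, 1]; [3]; [2]; [1]. Product of hooks = 94058496000. So f^λ = 21! / 94058496000 = 51090942171709440000 / 94058496000 = 543182640.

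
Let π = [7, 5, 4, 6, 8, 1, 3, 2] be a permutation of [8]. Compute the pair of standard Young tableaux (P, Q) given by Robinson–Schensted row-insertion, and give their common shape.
P = [1, 2, 8] / [3, 6] / [4] / [5] / [7];  Q = [1, 4, 5] / [2, 7] / [3] / [6] / [8];  common shape = (3, 2, 1, 1, 1)

Row-insert the values π_1, π_2, … into P one at a time, bumping the leftmost entry strictly greater than the inserted value down to the next row. The recording tableau Q records, in position (i, j), the step at which that cell was added to P.
  Insert 7 (step 1): P = [7];  Q = [1]
  Insert 5 (step 2): P = [5] / [7];  Q = [1] / [2]
  Insert 4 (step 3): P = [4] / [5] / [7];  Q = [1] / [2] / [3]
  Insert 6 (step 4): P = [4, 6] / [5] / [7];  Q = [1, 4] / [2] / [3]
  Insert 8 (step 5): P = [4, 6, 8] / [5] / [7];  Q = [1, 4, 5] / [2] / [3]
  Insert 1 (step 6): P = [1, 6, 8] / [4] / [5] / [7];  Q = [1, 4, 5] / [2] / [3] / [6]
  Insert 3 (step 7): P = [1, 3, 8] / [4, 6] / [5] / [7];  Q = [1, 4, 5] / [2, 7] / [3] / [6]
  Insert 2 (step 8): P = [1, 2, 8] / [3, 6] / [4] / [5] / [7];  Q = [1, 4, 5] / [2, 7] / [3] / [6] / [8]
Final shape: (3, 2, 1, 1, 1).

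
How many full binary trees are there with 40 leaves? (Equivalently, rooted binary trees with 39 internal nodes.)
C_39 = 680425371729975800390

These full binary trees are counted by the Catalan number C_n = (1/(n + 1)) · C(2n, n). For n = 39: C_39 = (1/40) · C(78, 39) = 27217014869199032015600/40 = 680425371729975800390.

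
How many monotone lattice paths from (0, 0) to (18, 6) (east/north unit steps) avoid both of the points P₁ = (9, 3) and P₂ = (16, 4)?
Number of paths = 67686

Inclusion–exclusion. Total paths: C(24, 18) = 134596. Through P₁: C(12, 9)·C(12, 9) = 48400. Through P₂: C(20, 16)·C(4, 2) = 29070. Since P₁ is strictly southwest of P₂, a monotone path through both must visit P₁ then P₂; paths through both = C(12, 9)·C(8, 7)·C(4, 2) = 10560. Avoid both = 134596 − 48400 − 29070 + 10560 = 67686.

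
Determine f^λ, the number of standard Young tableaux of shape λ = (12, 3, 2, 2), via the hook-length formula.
# SYT of shape (12, 3, 2, 2) = 604656

Hook-length formula: f^λ = n! / Π hook(c), product over all cells c of the Young diagram. For λ = (12, 3, 2, 2), n = 19 boxes. Hook lengths by row (left-to-right, top-to-bottom): [15, 14, 11, 9, 8, 7, 6, 5, 4, 3, 2, 1]; [5, 4, 1]; [3, 2]; [2, 1]. Product of hooks = 201180672000. So f^λ = 19! / 201180672000 = 121645100408832000 / 201180672000 = 604656.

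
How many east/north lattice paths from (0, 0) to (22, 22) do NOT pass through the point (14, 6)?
Number of paths = 2075592107760

Total paths from (0, 0) to (22, 22): C(44, 22) = 2104098963720. Paths through (14, 6): (paths (0, 0) → (14, 6)) × (paths (14, 6) → (22, 22)) = C(20, 14) · C(24, 8) = 38760 · 735471 = 28506855960. Avoidance count = 2104098963720 − 28506855960 = 2075592107760.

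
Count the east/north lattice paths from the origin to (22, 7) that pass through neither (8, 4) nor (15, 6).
Number of paths = 932628

Inclusion–exclusion. Total paths: C(29, 22) = 1560780. Through P₁: C(12, 8)·C(17, 14) = 336600. Through P₂: C(21, 15)·C(8, 7) = 434112. Since P₁ is strictly southwest of P₂, a monotone path through both must visit P₁ then P₂; paths through both = C(12, 8)·C(9, 7)·C(8, 7) = 142560. Avoid both = 1560780 − 336600 − 434112 + 142560 = 932628.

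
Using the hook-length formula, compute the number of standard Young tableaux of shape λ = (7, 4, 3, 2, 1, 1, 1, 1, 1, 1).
# SYT of shape (7, 4, 3, 2, 1, 1, 1, 1, 1, 1) = 1195001808

Hook-length formula: f^λ = n! / Π hook(c), product over all cells c of the Young diagram. For λ = (7, 4, 3, 2, 1, 1, 1, 1, 1, 1), n = 22 boxes. Hook lengths by row (left-to-right, top-to-bottom): [16, 9, 7, 5, 3, 2, 1]; [12, 5, 3, 1]; [10, 3, 1]; [8, 1]; [6]; [5]; [4]; [3]; [2]; [1]. Product of hooks = 940584960000. So f^λ = 22! / 940584960000 = 1124000727777607680000 / 940584960000 = 1195001808.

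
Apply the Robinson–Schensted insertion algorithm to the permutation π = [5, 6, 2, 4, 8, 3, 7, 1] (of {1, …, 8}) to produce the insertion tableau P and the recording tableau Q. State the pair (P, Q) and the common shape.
P = [1, 3, 7] / [2, 6, 8] / [4] / [5];  Q = [1, 2, 5] / [3, 4, 7] / [6] / [8];  common shape = (3, 3, 1, 1)

Row-insert the values π_1, π_2, … into P one at a time, bumping the leftmost entry strictly greater than the inserted value down to the next row. The recording tableau Q records, in position (i, j), the step at which that cell was added to P.
  Insert 5 (step 1): P = [5];  Q = [1]
  Insert 6 (step 2): P = [5, 6];  Q = [1, 2]
  Insert 2 (step 3): P = [2, 6] / [5];  Q = [1, 2] / [3]
  Insert 4 (step 4): P = [2, 4] / [5, 6];  Q = [1, 2] / [3, 4]
  Insert 8 (step 5): P = [2, 4, 8] / [5, 6];  Q = [1, 2, 5] / [3, 4]
  Insert 3 (step 6): P = [2, 3, 8] / [4, 6] / [5];  Q = [1, 2, 5] / [3, 4] / [6]
  Insert 7 (step 7): P = [2, 3, 7] / [4, 6, 8] / [5];  Q = [1, 2, 5] / [3, 4, 7] / [6]
  Insert 1 (step 8): P = [1, 3, 7] / [2, 6, 8] / [4] / [5];  Q = [1, 2, 5] / [3, 4, 7] / [6] / [8]
Final shape: (3, 3, 1, 1).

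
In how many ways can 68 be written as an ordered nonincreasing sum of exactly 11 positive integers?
p(68, 11 parts) = 188556

Partitions of n into exactly k parts are in bijection with partitions of n − k into at most k parts (subtract 1 from each part). So p(68, exactly 11) = p(57, parts ≤ 11). Computing via the recurrence p(m, j) = p(m, j−1) + p(m−j, j) gives 188556.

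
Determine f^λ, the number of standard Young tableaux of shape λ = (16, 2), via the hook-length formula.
# SYT of shape (16, 2) = 135

Hook-length formula: f^λ = n! / Π hook(c), product over all cells c of the Young diagram. For λ = (16, 2), n = 18 boxes. Hook lengths by row (left-to-right, top-to-bottom): [17, 16, 14, 13, 12, 11, 10, 9, 8, 7, 6, 5, 4, 3, 2, 1]; [2, 1]. Product of hooks = 47424990412800. So f^λ = 18! / 47424990412800 = 6402373705728000 / 47424990412800 = 135.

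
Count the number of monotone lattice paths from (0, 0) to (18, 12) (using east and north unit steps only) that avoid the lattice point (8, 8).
Number of paths = 73610355

Total paths from (0, 0) to (18, 12): C(30, 18) = 86493225. Paths through (8, 8): (paths (0, 0) → (8, 8)) × (paths (8, 8) → (18, 12)) = C(16, 8) · C(14, 10) = 12870 · 1001 = 12882870. Avoidance count = 86493225 − 12882870 = 73610355.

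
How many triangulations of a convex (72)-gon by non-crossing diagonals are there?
C_70 = 1321422108420282270489942177190229544600

These polygon triangulations are counted by the Catalan number C_n = (1/(n + 1)) · C(2n, n). For n = 70: C_70 = (1/71) · C(140, 70) = 93820969697840041204785894580506297666600/71 = 1321422108420282270489942177190229544600.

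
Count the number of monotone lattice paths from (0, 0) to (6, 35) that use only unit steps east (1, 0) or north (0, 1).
Number of paths = 4496388

A monotone lattice path from (0, 0) to (6, 35) consists of 6 east steps and 35 north steps in some order, so it is determined by which 6 of the 41 steps are east. The count is C(41, 6) = 4496388.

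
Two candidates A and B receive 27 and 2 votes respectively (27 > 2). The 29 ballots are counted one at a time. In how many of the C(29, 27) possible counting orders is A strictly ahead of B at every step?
Strict-lead orderings = 350

Total orderings of the 29 votes with 27 for A: C(29, 27) = 406. By the Bertrand ballot formula (Cycle Lemma / reflection principle), the number of orderings in which A is strictly ahead of B throughout is (p − q)/(p + q) · C(p + q, p) = (27 − 2)/(27 + 2) · 406 = 350.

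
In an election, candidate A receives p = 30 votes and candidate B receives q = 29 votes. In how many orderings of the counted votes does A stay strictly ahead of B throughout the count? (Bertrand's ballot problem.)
Strict-lead orderings = 1002242216651368

Total orderings of the 59 votes with 30 for A: C(59, 30) = 59132290782430712. By the Bertrand ballot formula (Cycle Lemma / reflection principle), the number of orderings in which A is strictly ahead of B throughout is (p − q)/(p + q) · C(p + q, p) = (30 − 29)/(30 + 29) · 59132290782430712 = 1002242216651368.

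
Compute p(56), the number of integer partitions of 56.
p(56) = 526823

Compute p(n) via the recurrence p(n, m) = p(n, m−1) + p(n−m, m), where p(n, m) counts partitions of n with all parts ≤ m and p(n) = p(n, n). The base cases are p(0, m) = 1 and p(n, 0) = 0 for n > 0. Filling the table yields p(56) = 526823. (Euler's pentagonal recurrence is an alternative.)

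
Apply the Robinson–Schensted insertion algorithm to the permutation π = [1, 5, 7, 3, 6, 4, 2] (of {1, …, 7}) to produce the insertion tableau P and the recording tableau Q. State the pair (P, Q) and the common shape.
P = [1, 2, 4] / [3, 6] / [5] / [7];  Q = [1, 2, 3] / [4, 5] / [6] / [7];  common shape = (3, 2, 1, 1)

Row-insert the values π_1, π_2, … into P one at a time, bumping the leftmost entry strictly greater than the inserted value down to the next row. The recording tableau Q records, in position (i, j), the step at which that cell was added to P.
  Insert 1 (step 1): P = [1];  Q = [1]
  Insert 5 (step 2): P = [1, 5];  Q = [1, 2]
  Insert 7 (step 3): P = [1, 5, 7];  Q = [1, 2, 3]
  Insert 3 (step 4): P = [1, 3, 7] / [5];  Q = [1, 2, 3] / [4]
  Insert 6 (step 5): P = [1, 3, 6] / [5, 7];  Q = [1, 2, 3] / [4, 5]
  Insert 4 (step 6): P = [1, 3, 4] / [5, 6] / [7];  Q = [1, 2, 3] / [4, 5] / [6]
  Insert 2 (step 7): P = [1, 2, 4] / [3, 6] / [5] / [7];  Q = [1, 2, 3] / [4, 5] / [6] / [7]
Final shape: (3, 2, 1, 1).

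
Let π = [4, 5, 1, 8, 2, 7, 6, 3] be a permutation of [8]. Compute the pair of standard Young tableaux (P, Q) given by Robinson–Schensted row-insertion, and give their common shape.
P = [1, 2, 3] / [4, 5, 6] / [7] / [8];  Q = [1, 2, 4] / [3, 5, 6] / [7] / [8];  common shape = (3, 3, 1, 1)

Row-insert the values π_1, π_2, … into P one at a time, bumping the leftmost entry strictly greater than the inserted value down to the next row. The recording tableau Q records, in position (i, j), the step at which that cell was added to P.
  Insert 4 (step 1): P = [4];  Q = [1]
  Insert 5 (step 2): P = [4, 5];  Q = [1, 2]
  Insert 1 (step 3): P = [1, 5] / [4];  Q = [1, 2] / [3]
  Insert 8 (step 4): P = [1, 5, 8] / [4];  Q = [1, 2, 4] / [3]
  Insert 2 (step 5): P = [1, 2, 8] / [4, 5];  Q = [1, 2, 4] / [3, 5]
  Insert 7 (step 6): P = [1, 2, 7] / [4, 5, 8];  Q = [1, 2, 4] / [3, 5, 6]
  Insert 6 (step 7): P = [1, 2, 6] / [4, 5, 7] / [8];  Q = [1, 2, 4] / [3, 5, 6] / [7]
  Insert 3 (step 8): P = [1, 2, 3] / [4, 5, 6] / [7] / [8];  Q = [1, 2, 4] / [3, 5, 6] / [7] / [8]
Final shape: (3, 3, 1, 1).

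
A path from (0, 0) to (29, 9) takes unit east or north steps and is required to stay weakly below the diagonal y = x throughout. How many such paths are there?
Number of paths = 114108148

By the reflection principle (André's argument), the number of monotone paths to (29, 9) with n ≤ m that never go above y = x is C(38, 29) − C(38, 30) = 163011640 − 48903492 = 114108148.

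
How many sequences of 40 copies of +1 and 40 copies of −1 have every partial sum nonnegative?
C_40 = 2622127042276492108820

These ballot sequences are counted by the Catalan number C_n = (1/(n + 1)) · C(2n, n). For n = 40: C_40 = (1/41) · C(80, 40) = 107507208733336176461620/41 = 2622127042276492108820.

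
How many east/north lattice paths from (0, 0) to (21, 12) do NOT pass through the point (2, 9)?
Number of paths = 354732620

Total paths from (0, 0) to (21, 12): C(33, 21) = 354817320. Paths through (2, 9): (paths (0, 0) → (2, 9)) × (paths (2, 9) → (21, 12)) = C(11, 2) · C(22, 19) = 55 · 1540 = 84700. Avoidance count = 354817320 − 84700 = 354732620.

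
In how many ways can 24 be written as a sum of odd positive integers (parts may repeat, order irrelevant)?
p_odd(24) = 122

Enumerate partitions using only odd parts via the recurrence o(n, m) = o(n, m−2) + o(n−m, m) over odd m, starting from the largest odd part ≤ n. This gives p_odd(24) = 122. (Euler's theorem: equals the count of distinct-part partitions.)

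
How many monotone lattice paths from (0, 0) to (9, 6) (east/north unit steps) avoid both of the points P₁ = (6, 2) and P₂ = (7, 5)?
Number of paths = 1985

Inclusion–exclusion. Total paths: C(15, 9) = 5005. Through P₁: C(8, 6)·C(7, 3) = 980. Through P₂: C(12, 7)·C(3, 2) = 2376. Since P₁ is strictly southwest of P₂, a monotone path through both must visit P₁ then P₂; paths through both = C(8, 6)·C(4, 1)·C(3, 2) = 336. Avoid both = 5005 − 980 − 2376 + 336 = 1985.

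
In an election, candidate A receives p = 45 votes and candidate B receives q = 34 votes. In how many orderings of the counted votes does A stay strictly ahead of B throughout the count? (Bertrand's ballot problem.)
Strict-lead orderings = 3527173835643930141670

Total orderings of the 79 votes with 45 for A: C(79, 45) = 25331521183260952835630. By the Bertrand ballot formula (Cycle Lemma / reflection principle), the number of orderings in which A is strictly ahead of B throughout is (p − q)/(p + q) · C(p + q, p) = (45 − 34)/(45 + 34) · 25331521183260952835630 = 3527173835643930141670.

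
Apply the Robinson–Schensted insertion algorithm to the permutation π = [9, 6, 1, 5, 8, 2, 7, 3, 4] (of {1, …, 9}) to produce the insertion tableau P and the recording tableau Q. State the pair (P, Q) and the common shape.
P = [1, 2, 3, 4] / [5, 7] / [6, 8] / [9];  Q = [1, 4, 5, 9] / [2, 7] / [3, 8] / [6];  common shape = (4, 2, 2, 1)

Row-insert the values π_1, π_2, … into P one at a time, bumping the leftmost entry strictly greater than the inserted value down to the next row. The recording tableau Q records, in position (i, j), the step at which that cell was added to P.
  Insert 9 (step 1): P = [9];  Q = [1]
  Insert 6 (step 2): P = [6] / [9];  Q = [1] / [2]
  Insert 1 (step 3): P = [1] / [6] / [9];  Q = [1] / [2] / [3]
  Insert 5 (step 4): P = [1, 5] / [6] / [9];  Q = [1, 4] / [2] / [3]
  Insert 8 (step 5): P = [1, 5, 8] / [6] / [9];  Q = [1, 4, 5] / [2] / [3]
  Insert 2 (step 6): P = [1, 2, 8] / [5] / [6] / [9];  Q = [1, 4, 5] / [2] / [3] / [6]
  Insert 7 (step 7): P = [1, 2, 7] / [5, 8] / [6] / [9];  Q = [1, 4, 5] / [2, 7] / [3] / [6]
  Insert 3 (step 8): P = [1, 2, 3] / [5, 7] / [6, 8] / [9];  Q = [1, 4, 5] / [2, 7] / [3, 8] / [6]
  Insert 4 (step 9): P = [1, 2, 3, 4] / [5, 7] / [6, 8] / [9];  Q = [1, 4, 5, 9] / [2, 7] / [3, 8] / [6]
Final shape: (4, 2, 2, 1).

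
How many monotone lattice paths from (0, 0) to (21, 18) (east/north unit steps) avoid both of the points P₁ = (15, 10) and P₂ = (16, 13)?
Number of paths = 38736261210

Inclusion–exclusion. Total paths: C(39, 21) = 62359143990. Through P₁: C(25, 15)·C(14, 6) = 9816086280. Through P₂: C(29, 16)·C(10, 5) = 17101706580. Since P₁ is strictly southwest of P₂, a monotone path through both must visit P₁ then P₂; paths through both = C(25, 15)·C(4, 1)·C(10, 5) = 3294910080. Avoid both = 62359143990 − 9816086280 − 17101706580 + 3294910080 = 38736261210.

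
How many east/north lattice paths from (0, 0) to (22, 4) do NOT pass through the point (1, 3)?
Number of paths = 14862

Total paths from (0, 0) to (22, 4): C(26, 22) = 14950. Paths through (1, 3): (paths (0, 0) → (1, 3)) × (paths (1, 3) → (22, 4)) = C(4, 1) · C(22, 21) = 4 · 22 = 88. Avoidance count = 14950 − 88 = 14862.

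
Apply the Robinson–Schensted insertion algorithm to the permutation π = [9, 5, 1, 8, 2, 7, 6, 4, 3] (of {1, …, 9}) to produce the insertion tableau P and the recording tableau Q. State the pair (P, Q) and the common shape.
P = [1, 2, 3] / [4, 6] / [5] / [7] / [8] / [9];  Q = [1, 4, 6] / [2, 5] / [3] / [7] / [8] / [9];  common shape = (3, 2, 1, 1, 1, 1)

Row-insert the values π_1, π_2, … into P one at a time, bumping the leftmost entry strictly greater than the inserted value down to the next row. The recording tableau Q records, in position (i, j), the step at which that cell was added to P.
  Insert 9 (step 1): P = [9];  Q = [1]
  Insert 5 (step 2): P = [5] / [9];  Q = [1] / [2]
  Insert 1 (step 3): P = [1] / [5] / [9];  Q = [1] / [2] / [3]
  Insert 8 (step 4): P = [1, 8] / [5] / [9];  Q = [1, 4] / [2] / [3]
  Insert 2 (step 5): P = [1, 2] / [5, 8] / [9];  Q = [1, 4] / [2, 5] / [3]
  Insert 7 (step 6): P = [1, 2, 7] / [5, 8] / [9];  Q = [1, 4, 6] / [2, 5] / [3]
  Insert 6 (step 7): P = [1, 2, 6] / [5, 7] / [8] / [9];  Q = [1, 4, 6] / [2, 5] / [3] / [7]
  Insert 4 (step 8): P = [1, 2, 4] / [5, 6] / [7] / [8] / [9];  Q = [1, 4, 6] / [2, 5] / [3] / [7] / [8]
  Insert 3 (step 9): P = [1, 2, 3] / [4, 6] / [5] / [7] / [8] / [9];  Q = [1, 4, 6] / [2, 5] / [3] / [7] / [8] / [9]
Final shape: (3, 2, 1, 1, 1, 1).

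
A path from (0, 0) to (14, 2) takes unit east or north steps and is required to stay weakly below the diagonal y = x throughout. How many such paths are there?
Number of paths = 104

By the reflection principle (André's argument), the number of monotone paths to (14, 2) with n ≤ m that never go above y = x is C(16, 14) − C(16, 15) = 120 − 16 = 104.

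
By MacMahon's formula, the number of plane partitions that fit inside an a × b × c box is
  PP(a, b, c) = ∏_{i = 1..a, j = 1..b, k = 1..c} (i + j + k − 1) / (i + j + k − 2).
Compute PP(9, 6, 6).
PP(9, 6, 6) = 6062460972064640

Evaluate the triple product over i = 1..9, j = 1..6, k = 1..6. The factors are (2/1) · (3/2) · (4/3) · (5/4) · (6/5) · (7/6) · (3/2) · (4/3) · … (324 factors total). The numerators and denominators telescope so the product is an integer; carrying out the multiplication exactly gives PP(9, 6, 6) = 6062460972064640.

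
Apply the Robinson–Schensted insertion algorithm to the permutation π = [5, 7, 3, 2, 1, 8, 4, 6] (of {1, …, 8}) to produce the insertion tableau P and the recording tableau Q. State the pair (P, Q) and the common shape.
P = [1, 4, 6] / [2, 7, 8] / [3] / [5];  Q = [1, 2, 6] / [3, 7, 8] / [4] / [5];  common shape = (3, 3, 1, 1)

Row-insert the values π_1, π_2, … into P one at a time, bumping the leftmost entry strictly greater than the inserted value down to the next row. The recording tableau Q records, in position (i, j), the step at which that cell was added to P.
  Insert 5 (step 1): P = [5];  Q = [1]
  Insert 7 (step 2): P = [5, 7];  Q = [1, 2]
  Insert 3 (step 3): P = [3, 7] / [5];  Q = [1, 2] / [3]
  Insert 2 (step 4): P = [2, 7] / [3] / [5];  Q = [1, 2] / [3] / [4]
  Insert 1 (step 5): P = [1, 7] / [2] / [3] / [5];  Q = [1, 2] / [3] / [4] / [5]
  Insert 8 (step 6): P = [1, 7, 8] / [2] / [3] / [5];  Q = [1, 2, 6] / [3] / [4] / [5]
  Insert 4 (step 7): P = [1, 4, 8] / [2, 7] / [3] / [5];  Q = [1, 2, 6] / [3, 7] / [4] / [5]
  Insert 6 (step 8): P = [1, 4, 6] / [2, 7, 8] / [3] / [5];  Q = [1, 2, 6] / [3, 7, 8] / [4] / [5]
Final shape: (3, 3, 1, 1).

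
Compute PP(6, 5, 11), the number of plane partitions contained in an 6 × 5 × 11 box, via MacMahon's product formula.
PP(6, 5, 11) = 3792054662892288

Evaluate the triple product over i = 1..6, j = 1..5, k = 1..11. The factors are (2/1) · (3/2) · (4/3) · (5/4) · (6/5) · (7/6) · (8/7) · (9/8) · … (330 factors total). The numerators and denominators telescope so the product is an integer; carrying out the multiplication exactly gives PP(6, 5, 11) = 3792054662892288.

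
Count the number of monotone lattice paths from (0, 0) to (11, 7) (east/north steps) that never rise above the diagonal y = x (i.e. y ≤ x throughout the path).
Number of paths = 13260

By the reflection principle (André's argument), the number of monotone paths to (11, 7) with n ≤ m that never go above y = x is C(18, 11) − C(18, 12) = 31824 − 18564 = 13260.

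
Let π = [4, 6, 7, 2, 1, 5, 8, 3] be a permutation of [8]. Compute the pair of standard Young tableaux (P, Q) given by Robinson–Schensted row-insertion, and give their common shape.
P = [1, 3, 7, 8] / [2, 5] / [4, 6];  Q = [1, 2, 3, 7] / [4, 6] / [5, 8];  common shape = (4, 2, 2)

Row-insert the values π_1, π_2, … into P one at a time, bumping the leftmost entry strictly greater than the inserted value down to the next row. The recording tableau Q records, in position (i, j), the step at which that cell was added to P.
  Insert 4 (step 1): P = [4];  Q = [1]
  Insert 6 (step 2): P = [4, 6];  Q = [1, 2]
  Insert 7 (step 3): P = [4, 6, 7];  Q = [1, 2, 3]
  Insert 2 (step 4): P = [2, 6, 7] / [4];  Q = [1, 2, 3] / [4]
  Insert 1 (step 5): P = [1, 6, 7] / [2] / [4];  Q = [1, 2, 3] / [4] / [5]
  Insert 5 (step 6): P = [1, 5, 7] / [2, 6] / [4];  Q = [1, 2, 3] / [4, 6] / [5]
  Insert 8 (step 7): P = [1, 5, 7, 8] / [2, 6] / [4];  Q = [1, 2, 3, 7] / [4, 6] / [5]
  Insert 3 (step 8): P = [1, 3, 7, 8] / [2, 5] / [4, 6];  Q = [1, 2, 3, 7] / [4, 6] / [5, 8]
Final shape: (4, 2, 2).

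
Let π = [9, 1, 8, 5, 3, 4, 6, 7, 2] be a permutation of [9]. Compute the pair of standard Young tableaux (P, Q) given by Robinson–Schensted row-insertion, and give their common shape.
P = [1, 2, 4, 6, 7] / [3] / [5] / [8] / [9];  Q = [1, 3, 6, 7, 8] / [2] / [4] / [5] / [9];  common shape = (5, 1, 1, 1, 1)

Row-insert the values π_1, π_2, … into P one at a time, bumping the leftmost entry strictly greater than the inserted value down to the next row. The recording tableau Q records, in position (i, j), the step at which that cell was added to P.
  Insert 9 (step 1): P = [9];  Q = [1]
  Insert 1 (step 2): P = [1] / [9];  Q = [1] / [2]
  Insert 8 (step 3): P = [1, 8] / [9];  Q = [1, 3] / [2]
  Insert 5 (step 4): P = [1, 5] / [8] / [9];  Q = [1, 3] / [2] / [4]
  Insert 3 (step 5): P = [1, 3] / [5] / [8] / [9];  Q = [1, 3] / [2] / [4] / [5]
  Insert 4 (step 6): P = [1, 3, 4] / [5] / [8] / [9];  Q = [1, 3, 6] / [2] / [4] / [5]
  Insert 6 (step 7): P = [1, 3, 4, 6] / [5] / [8] / [9];  Q = [1, 3, 6, 7] / [2] / [4] / [5]
  Insert 7 (step 8): P = [1, 3, 4, 6, 7] / [5] / [8] / [9];  Q = [1, 3, 6, 7, 8] / [2] / [4] / [5]
  Insert 2 (step 9): P = [1, 2, 4, 6, 7] / [3] / [5] / [8] / [9];  Q = [1, 3, 6, 7, 8] / [2] / [4] / [5] / [9]
Final shape: (5, 1, 1, 1, 1).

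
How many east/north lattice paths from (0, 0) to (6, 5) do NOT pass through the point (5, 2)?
Number of paths = 378

Total paths from (0, 0) to (6, 5): C(11, 6) = 462. Paths through (5, 2): (paths (0, 0) → (5, 2)) × (paths (5, 2) → (6, 5)) = C(7, 5) · C(4, 1) = 21 · 4 = 84. Avoidance count = 462 − 84 = 378.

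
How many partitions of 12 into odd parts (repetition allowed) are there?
p_odd(12) = 15

Partitions of 12 using only odd parts 1, 3, 5, …: 11+1, 9+3, 9+1+1+1, 7+5, 7+3+1+1, 7+1+1+1+1+1, 5+5+1+1, 5+3+3+1, 5+3+1+1+1+1, 5+1+1+1+1+1+1+1, 3+3+3+3, 3+3+3+1+1+1, 3+3+1+1+1+1+1+1, 3+1+1+1+1+1+1+1+1+1, 1+1+1+1+1+1+1+1+1+1+1+1. There are 15. (Euler: this equals q(12), the number of distinct-part partitions.)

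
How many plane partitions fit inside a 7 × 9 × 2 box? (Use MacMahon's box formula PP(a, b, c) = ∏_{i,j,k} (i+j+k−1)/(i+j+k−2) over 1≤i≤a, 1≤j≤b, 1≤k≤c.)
PP(7, 9, 2) = 27810640

Evaluate the triple product over i = 1..7, j = 1..9, k = 1..2. The factors are (2/1) · (3/2) · (3/2) · (4/3) · (4/3) · (5/4) · (5/4) · (6/5) · … (126 factors total). The numerators and denominators telescope so the product is an integer; carrying out the multiplication exactly gives PP(7, 9, 2) = 27810640.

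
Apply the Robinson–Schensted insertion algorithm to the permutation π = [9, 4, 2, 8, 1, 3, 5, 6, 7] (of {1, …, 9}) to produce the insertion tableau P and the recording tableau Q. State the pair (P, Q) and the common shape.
P = [1, 3, 5, 6, 7] / [2, 8] / [4] / [9];  Q = [1, 4, 7, 8, 9] / [2, 6] / [3] / [5];  common shape = (5, 2, 1, 1)

Row-insert the values π_1, π_2, … into P one at a time, bumping the leftmost entry strictly greater than the inserted value down to the next row. The recording tableau Q records, in position (i, j), the step at which that cell was added to P.
  Insert 9 (step 1): P = [9];  Q = [1]
  Insert 4 (step 2): P = [4] / [9];  Q = [1] / [2]
  Insert 2 (step 3): P = [2] / [4] / [9];  Q = [1] / [2] / [3]
  Insert 8 (step 4): P = [2, 8] / [4] / [9];  Q = [1, 4] / [2] / [3]
  Insert 1 (step 5): P = [1, 8] / [2] / [4] / [9];  Q = [1, 4] / [2] / [3] / [5]
  Insert 3 (step 6): P = [1, 3] / [2, 8] / [4] / [9];  Q = [1, 4] / [2, 6] / [3] / [5]
  Insert 5 (step 7): P = [1, 3, 5] / [2, 8] / [4] / [9];  Q = [1, 4, 7] / [2, 6] / [3] / [5]
  Insert 6 (step 8): P = [1, 3, 5, 6] / [2, 8] / [4] / [9];  Q = [1, 4, 7, 8] / [2, 6] / [3] / [5]
  Insert 7 (step 9): P = [1, 3, 5, 6, 7] / [2, 8] / [4] / [9];  Q = [1, 4, 7, 8, 9] / [2, 6] / [3] / [5]
Final shape: (5, 2, 1, 1).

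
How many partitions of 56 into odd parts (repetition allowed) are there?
p_odd(56) = 7108

Enumerate partitions using only odd parts via the recurrence o(n, m) = o(n, m−2) + o(n−m, m) over odd m, starting from the largest odd part ≤ n. This gives p_odd(56) = 7108. (Euler's theorem: equals the count of distinct-part partitions.)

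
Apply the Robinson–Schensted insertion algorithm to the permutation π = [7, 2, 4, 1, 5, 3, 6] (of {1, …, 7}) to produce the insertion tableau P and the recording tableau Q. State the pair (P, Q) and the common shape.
P = [1, 3, 5, 6] / [2, 4] / [7];  Q = [1, 3, 5, 7] / [2, 6] / [4];  common shape = (4, 2, 1)

Row-insert the values π_1, π_2, … into P one at a time, bumping the leftmost entry strictly greater than the inserted value down to the next row. The recording tableau Q records, in position (i, j), the step at which that cell was added to P.
  Insert 7 (step 1): P = [7];  Q = [1]
  Insert 2 (step 2): P = [2] / [7];  Q = [1] / [2]
  Insert 4 (step 3): P = [2, 4] / [7];  Q = [1, 3] / [2]
  Insert 1 (step 4): P = [1, 4] / [2] / [7];  Q = [1, 3] / [2] / [4]
  Insert 5 (step 5): P = [1, 4, 5] / [2] / [7];  Q = [1, 3, 5] / [2] / [4]
  Insert 3 (step 6): P = [1, 3, 5] / [2, 4] / [7];  Q = [1, 3, 5] / [2, 6] / [4]
  Insert 6 (step 7): P = [1, 3, 5, 6] / [2, 4] / [7];  Q = [1, 3, 5, 7] / [2, 6] / [4]
Final shape: (4, 2, 1).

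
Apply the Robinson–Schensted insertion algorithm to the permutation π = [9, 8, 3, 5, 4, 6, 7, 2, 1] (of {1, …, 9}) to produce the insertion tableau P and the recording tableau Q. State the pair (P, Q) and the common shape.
P = [1, 4, 6, 7] / [2] / [3] / [5] / [8] / [9];  Q = [1, 4, 6, 7] / [2] / [3] / [5] / [8] / [9];  common shape = (4, 1, 1, 1, 1, 1)

Row-insert the values π_1, π_2, … into P one at a time, bumping the leftmost entry strictly greater than the inserted value down to the next row. The recording tableau Q records, in position (i, j), the step at which that cell was added to P.
  Insert 9 (step 1): P = [9];  Q = [1]
  Insert 8 (step 2): P = [8] / [9];  Q = [1] / [2]
  Insert 3 (step 3): P = [3] / [8] / [9];  Q = [1] / [2] / [3]
  Insert 5 (step 4): P = [3, 5] / [8] / [9];  Q = [1, 4] / [2] / [3]
  Insert 4 (step 5): P = [3, 4] / [5] / [8] / [9];  Q = [1, 4] / [2] / [3] / [5]
  Insert 6 (step 6): P = [3, 4, 6] / [5] / [8] / [9];  Q = [1, 4, 6] / [2] / [3] / [5]
  Insert 7 (step 7): P = [3, 4, 6, 7] / [5] / [8] / [9];  Q = [1, 4, 6, 7] / [2] / [3] / [5]
  Insert 2 (step 8): P = [2, 4, 6, 7] / [3] / [5] / [8] / [9];  Q = [1, 4, 6, 7] / [2] / [3] / [5] / [8]
  Insert 1 (step 9): P = [1, 4, 6, 7] / [2] / [3] / [5] / [8] / [9];  Q = [1, 4, 6, 7] / [2] / [3] / [5] / [8] / [9]
Final shape: (4, 1, 1, 1, 1, 1).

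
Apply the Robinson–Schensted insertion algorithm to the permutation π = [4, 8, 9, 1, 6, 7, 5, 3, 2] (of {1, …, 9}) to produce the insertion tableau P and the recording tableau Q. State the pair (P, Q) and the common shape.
P = [1, 2, 7] / [3, 5, 9] / [4] / [6] / [8];  Q = [1, 2, 3] / [4, 5, 6] / [7] / [8] / [9];  common shape = (3, 3, 1, 1, 1)

Row-insert the values π_1, π_2, … into P one at a time, bumping the leftmost entry strictly greater than the inserted value down to the next row. The recording tableau Q records, in position (i, j), the step at which that cell was added to P.
  Insert 4 (step 1): P = [4];  Q = [1]
  Insert 8 (step 2): P = [4, 8];  Q = [1, 2]
  Insert 9 (step 3): P = [4, 8, 9];  Q = [1, 2, 3]
  Insert 1 (step 4): P = [1, 8, 9] / [4];  Q = [1, 2, 3] / [4]
  Insert 6 (step 5): P = [1, 6, 9] / [4, 8];  Q = [1, 2, 3] / [4, 5]
  Insert 7 (step 6): P = [1, 6, 7] / [4, 8, 9];  Q = [1, 2, 3] / [4, 5, 6]
  Insert 5 (step 7): P = [1, 5, 7] / [4, 6, 9] / [8];  Q = [1, 2, 3] / [4, 5, 6] / [7]
  Insert 3 (step 8): P = [1, 3, 7] / [4, 5, 9] / [6] / [8];  Q = [1, 2, 3] / [4, 5, 6] / [7] / [8]
  Insert 2 (step 9): P = [1, 2, 7] / [3, 5, 9] / [4] / [6] / [8];  Q = [1, 2, 3] / [4, 5, 6] / [7] / [8] / [9]
Final shape: (3, 3, 1, 1, 1).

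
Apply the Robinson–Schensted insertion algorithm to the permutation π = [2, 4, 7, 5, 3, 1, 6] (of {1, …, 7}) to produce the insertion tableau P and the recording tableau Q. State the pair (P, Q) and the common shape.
P = [1, 3, 5, 6] / [2] / [4] / [7];  Q = [1, 2, 3, 7] / [4] / [5] / [6];  common shape = (4, 1, 1, 1)

Row-insert the values π_1, π_2, … into P one at a time, bumping the leftmost entry strictly greater than the inserted value down to the next row. The recording tableau Q records, in position (i, j), the step at which that cell was added to P.
  Insert 2 (step 1): P = [2];  Q = [1]
  Insert 4 (step 2): P = [2, 4];  Q = [1, 2]
  Insert 7 (step 3): P = [2, 4, 7];  Q = [1, 2, 3]
  Insert 5 (step 4): P = [2, 4, 5] / [7];  Q = [1, 2, 3] / [4]
  Insert 3 (step 5): P = [2, 3, 5] / [4] / [7];  Q = [1, 2, 3] / [4] / [5]
  Insert 1 (step 6): P = [1, 3, 5] / [2] / [4] / [7];  Q = [1, 2, 3] / [4] / [5] / [6]
  Insert 6 (step 7): P = [1, 3, 5, 6] / [2] / [4] / [7];  Q = [1, 2, 3, 7] / [4] / [5] / [6]
Final shape: (4, 1, 1, 1).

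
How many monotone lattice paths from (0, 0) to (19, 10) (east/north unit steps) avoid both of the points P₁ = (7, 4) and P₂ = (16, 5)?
Number of paths = 12949146

Inclusion–exclusion. Total paths: C(29, 19) = 20030010. Through P₁: C(11, 7)·C(18, 12) = 6126120. Through P₂: C(21, 16)·C(8, 3) = 1139544. Since P₁ is strictly southwest of P₂, a monotone path through both must visit P₁ then P₂; paths through both = C(11, 7)·C(10, 9)·C(8, 3) = 184800. Avoid both = 20030010 − 6126120 − 1139544 + 184800 = 12949146.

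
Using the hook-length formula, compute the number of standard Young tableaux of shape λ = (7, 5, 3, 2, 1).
# SYT of shape (7, 5, 3, 2, 1) = 13366080

Hook-length formula: f^λ = n! / Π hook(c), product over all cells c of the Young diagram. For λ = (7, 5, 3, 2, 1), n = 18 boxes. Hook lengths by row (left-to-right, top-to-bottom): [11, 9, 7, 5, 4, 2, 1]; [8, 6, 4, 2, 1]; [5, 3, 1]; [3, 1]; [1]. Product of hooks = 479001600. So f^λ = 18! / 479001600 = 6402373705728000 / 479001600 = 13366080.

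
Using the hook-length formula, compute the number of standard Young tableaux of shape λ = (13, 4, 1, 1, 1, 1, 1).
# SYT of shape (13, 4, 1, 1, 1, 1, 1) = 14660800

Hook-length formula: f^λ = n! / Π hook(c), product over all cells c of the Young diagram. For λ = (13, 4, 1, 1, 1, 1, 1), n = 22 boxes. Hook lengths by row (left-to-right, top-to-bottom): [19, 13, 12, 11, 9, 8, 7, 6, 5, 4, 3, 2, 1]; [9, 3, 2, 1]; [5]; [4]; [3]; [2]; [1]. Product of hooks = 76667080089600. So f^λ = 22! / 76667080089600 = 1124000727777607680000 / 76667080089600 = 14660800.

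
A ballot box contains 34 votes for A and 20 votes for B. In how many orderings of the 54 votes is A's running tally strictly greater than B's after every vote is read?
Strict-lead orderings = 83322650532485

Total orderings of the 54 votes with 34 for A: C(54, 34) = 321387366339585. By the Bertrand ballot formula (Cycle Lemma / reflection principle), the number of orderings in which A is strictly ahead of B throughout is (p − q)/(p + q) · C(p + q, p) = (34 − 20)/(34 + 20) · 321387366339585 = 83322650532485.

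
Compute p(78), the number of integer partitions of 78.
p(78) = 12132164

Compute p(n) via the recurrence p(n, m) = p(n, m−1) + p(n−m, m), where p(n, m) counts partitions of n with all parts ≤ m and p(n) = p(n, n). The base cases are p(0, m) = 1 and p(n, 0) = 0 for n > 0. Filling the table yields p(78) = 12132164. (Euler's pentagonal recurrence is an alternative.)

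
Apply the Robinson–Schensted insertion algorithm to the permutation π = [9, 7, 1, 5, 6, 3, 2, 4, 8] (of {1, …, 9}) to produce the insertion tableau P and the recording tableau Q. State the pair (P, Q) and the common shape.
P = [1, 2, 4, 8] / [3, 6] / [5] / [7] / [9];  Q = [1, 4, 5, 9] / [2, 8] / [3] / [6] / [7];  common shape = (4, 2, 1, 1, 1)

Row-insert the values π_1, π_2, … into P one at a time, bumping the leftmost entry strictly greater than the inserted value down to the next row. The recording tableau Q records, in position (i, j), the step at which that cell was added to P.
  Insert 9 (step 1): P = [9];  Q = [1]
  Insert 7 (step 2): P = [7] / [9];  Q = [1] / [2]
  Insert 1 (step 3): P = [1] / [7] / [9];  Q = [1] / [2] / [3]
  Insert 5 (step 4): P = [1, 5] / [7] / [9];  Q = [1, 4] / [2] / [3]
  Insert 6 (step 5): P = [1, 5, 6] / [7] / [9];  Q = [1, 4, 5] / [2] / [3]
  Insert 3 (step 6): P = [1, 3, 6] / [5] / [7] / [9];  Q = [1, 4, 5] / [2] / [3] / [6]
  Insert 2 (step 7): P = [1, 2, 6] / [3] / [5] / [7] / [9];  Q = [1, 4, 5] / [2] / [3] / [6] / [7]
  Insert 4 (step 8): P = [1, 2, 4] / [3, 6] / [5] / [7] / [9];  Q = [1, 4, 5] / [2, 8] / [3] / [6] / [7]
  Insert 8 (step 9): P = [1, 2, 4, 8] / [3, 6] / [5] / [7] / [9];  Q = [1, 4, 5, 9] / [2, 8] / [3] / [6] / [7]
Final shape: (4, 2, 1, 1, 1).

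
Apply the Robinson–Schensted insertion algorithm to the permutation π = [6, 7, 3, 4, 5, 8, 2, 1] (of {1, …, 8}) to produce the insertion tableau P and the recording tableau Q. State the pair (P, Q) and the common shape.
P = [1, 4, 5, 8] / [2, 7] / [3] / [6];  Q = [1, 2, 5, 6] / [3, 4] / [7] / [8];  common shape = (4, 2, 1, 1)

Row-insert the values π_1, π_2, … into P one at a time, bumping the leftmost entry strictly greater than the inserted value down to the next row. The recording tableau Q records, in position (i, j), the step at which that cell was added to P.
  Insert 6 (step 1): P = [6];  Q = [1]
  Insert 7 (step 2): P = [6, 7];  Q = [1, 2]
  Insert 3 (step 3): P = [3, 7] / [6];  Q = [1, 2] / [3]
  Insert 4 (step 4): P = [3, 4] / [6, 7];  Q = [1, 2] / [3, 4]
  Insert 5 (step 5): P = [3, 4, 5] / [6, 7];  Q = [1, 2, 5] / [3, 4]
  Insert 8 (step 6): P = [3, 4, 5, 8] / [6, 7];  Q = [1, 2, 5, 6] / [3, 4]
  Insert 2 (step 7): P = [2, 4, 5, 8] / [3, 7] / [6];  Q = [1, 2, 5, 6] / [3, 4] / [7]
  Insert 1 (step 8): P = [1, 4, 5, 8] / [2, 7] / [3] / [6];  Q = [1, 2, 5, 6] / [3, 4] / [7] / [8]
Final shape: (4, 2, 1, 1).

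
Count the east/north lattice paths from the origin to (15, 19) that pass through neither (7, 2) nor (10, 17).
Number of paths = 1640485731

Inclusion–exclusion. Total paths: C(34, 15) = 1855967520. Through P₁: C(9, 7)·C(25, 8) = 38936700. Through P₂: C(27, 10)·C(7, 5) = 177161985. Since P₁ is strictly southwest of P₂, a monotone path through both must visit P₁ then P₂; paths through both = C(9, 7)·C(18, 3)·C(7, 5) = 616896. Avoid both = 1855967520 − 38936700 − 177161985 + 616896 = 1640485731.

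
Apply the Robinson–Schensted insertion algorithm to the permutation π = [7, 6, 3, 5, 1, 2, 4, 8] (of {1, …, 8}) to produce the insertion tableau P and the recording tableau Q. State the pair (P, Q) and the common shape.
P = [1, 2, 4, 8] / [3, 5] / [6] / [7];  Q = [1, 4, 7, 8] / [2, 6] / [3] / [5];  common shape = (4, 2, 1, 1)

Row-insert the values π_1, π_2, … into P one at a time, bumping the leftmost entry strictly greater than the inserted value down to the next row. The recording tableau Q records, in position (i, j), the step at which that cell was added to P.
  Insert 7 (step 1): P = [7];  Q = [1]
  Insert 6 (step 2): P = [6] / [7];  Q = [1] / [2]
  Insert 3 (step 3): P = [3] / [6] / [7];  Q = [1] / [2] / [3]
  Insert 5 (step 4): P = [3, 5] / [6] / [7];  Q = [1, 4] / [2] / [3]
  Insert 1 (step 5): P = [1, 5] / [3] / [6] / [7];  Q = [1, 4] / [2] / [3] / [5]
  Insert 2 (step 6): P = [1, 2] / [3, 5] / [6] / [7];  Q = [1, 4] / [2, 6] / [3] / [5]
  Insert 4 (step 7): P = [1, 2, 4] / [3, 5] / [6] / [7];  Q = [1, 4, 7] / [2, 6] / [3] / [5]
  Insert 8 (step 8): P = [1, 2, 4, 8] / [3, 5] / [6] / [7];  Q = [1, 4, 7, 8] / [2, 6] / [3] / [5]
Final shape: (4, 2, 1, 1).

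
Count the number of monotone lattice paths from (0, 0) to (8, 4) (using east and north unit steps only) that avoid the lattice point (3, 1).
Number of paths = 271

Total paths from (0, 0) to (8, 4): C(12, 8) = 495. Paths through (3, 1): (paths (0, 0) → (3, 1)) × (paths (3, 1) → (8, 4)) = C(4, 3) · C(8, 5) = 4 · 56 = 224. Avoidance count = 495 − 224 = 271.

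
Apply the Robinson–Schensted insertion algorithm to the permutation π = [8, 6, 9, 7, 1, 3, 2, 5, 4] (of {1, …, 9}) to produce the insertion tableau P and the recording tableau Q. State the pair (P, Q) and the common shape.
P = [1, 2, 4] / [3, 5] / [6, 7] / [8, 9];  Q = [1, 3, 8] / [2, 4] / [5, 6] / [7, 9];  common shape = (3, 2, 2, 2)

Row-insert the values π_1, π_2, … into P one at a time, bumping the leftmost entry strictly greater than the inserted value down to the next row. The recording tableau Q records, in position (i, j), the step at which that cell was added to P.
  Insert 8 (step 1): P = [8];  Q = [1]
  Insert 6 (step 2): P = [6] / [8];  Q = [1] / [2]
  Insert 9 (step 3): P = [6, 9] / [8];  Q = [1, 3] / [2]
  Insert 7 (step 4): P = [6, 7] / [8, 9];  Q = [1, 3] / [2, 4]
  Insert 1 (step 5): P = [1, 7] / [6, 9] / [8];  Q = [1, 3] / [2, 4] / [5]
  Insert 3 (step 6): P = [1, 3] / [6, 7] / [8, 9];  Q = [1, 3] / [2, 4] / [5, 6]
  Insert 2 (step 7): P = [1, 2] / [3, 7] / [6, 9] / [8];  Q = [1, 3] / [2, 4] / [5, 6] / [7]
  Insert 5 (step 8): P = [1, 2, 5] / [3, 7] / [6, 9] / [8];  Q = [1, 3, 8] / [2, 4] / [5, 6] / [7]
  Insert 4 (step 9): P = [1, 2, 4] / [3, 5] / [6, 7] / [8, 9];  Q = [1, 3, 8] / [2, 4] / [5, 6] / [7, 9]
Final shape: (3, 2, 2, 2).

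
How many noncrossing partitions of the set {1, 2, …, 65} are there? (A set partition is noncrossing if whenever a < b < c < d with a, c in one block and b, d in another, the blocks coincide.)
C_65 = 1440418573150919668872489894243865350

These noncrossing partitions are counted by the Catalan number C_n = (1/(n + 1)) · C(2n, n). For n = 65: C_65 = (1/66) · C(130, 65) = 95067625827960698145584333020095113100/66 = 1440418573150919668872489894243865350.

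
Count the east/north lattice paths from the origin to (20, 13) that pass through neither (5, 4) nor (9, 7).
Number of paths = 321417656

Inclusion–exclusion. Total paths: C(33, 20) = 573166440. Through P₁: C(9, 5)·C(24, 15) = 164745504. Through P₂: C(16, 9)·C(17, 11) = 141581440. Since P₁ is strictly southwest of P₂, a monotone path through both must visit P₁ then P₂; paths through both = C(9, 5)·C(7, 4)·C(17, 11) = 54578160. Avoid both = 573166440 − 164745504 − 141581440 + 54578160 = 321417656.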